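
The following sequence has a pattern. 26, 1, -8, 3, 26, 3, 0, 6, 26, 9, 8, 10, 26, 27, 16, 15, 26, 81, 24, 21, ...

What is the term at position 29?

Taking every 4th term gives 4 separate tracks.
Stream A = 26, 26, 26, 26, 26: always 26.
Stream B = 1, 3, 9, 27, 81: successive powers of 3.
Stream C = -8, 0, 8, 16, 24: linear: a_n = -16 + 8·n.
Stream D = 3, 6, 10, 15, 21: the triangular numbers T_2, T_3, ….
The 29th slot belongs to stream A; its 8th term is 26.

26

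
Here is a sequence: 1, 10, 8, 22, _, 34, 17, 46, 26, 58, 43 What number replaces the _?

The terms cycle through 2 interleaved subsequences.
Track A is 1, 8, ?, 17, 26, 43, which is a Fibonacci-like recurrence a_n = a_{n-1} + a_{n-2}.
Track B is 10, 22, 34, 46, 58, which is arithmetic, step +12.
The gap is track A's term 3; the rule gives 9.

9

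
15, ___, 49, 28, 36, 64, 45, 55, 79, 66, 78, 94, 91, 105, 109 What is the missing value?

21

Positions follow the repeating pattern AAB; grouping by letter gives 2 tracks.
Track A: 15, ?, 28, 36, 45, 55, 66, 78, 91, 105. The triangular numbers T_5, T_6, ….
Track B: 49, 64, 79, 94, 109. Arithmetic with common difference +15.
Filling track A at index 2 by its rule yields 21.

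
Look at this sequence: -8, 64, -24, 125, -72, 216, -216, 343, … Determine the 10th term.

Split by position mod 2 into 2 tracks.
Track A: -8, -24, -72, -216 (geometric with ratio 3).
Track B: 64, 125, 216, 343 (consecutive cubes n³ from n = 4).
Position 10 → track B, term 5 = 512.

512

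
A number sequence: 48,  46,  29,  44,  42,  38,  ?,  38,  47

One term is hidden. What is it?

The slot pattern repeats as AAB (period 3), so there are 2 interleaved tracks.
Track A is 48, 46, 44, 42, ?, 38, which is arithmetic with common difference −2.
Track B is 29, 38, 47, which is linear: a_n = 20 + 9·n.
Track A's pattern makes the blank 40.

40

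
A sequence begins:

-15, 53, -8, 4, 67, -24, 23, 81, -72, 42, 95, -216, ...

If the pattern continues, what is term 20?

137

Split by position mod 3: positions 1, 4, 7, … form one track, and each other residue class forms its own.
Track A: -15, 4, 23, 42 — linear: a_n = -34 + 19·n.
Track B: 53, 67, 81, 95 — arithmetic, step +14.
Track C: -8, -24, -72, -216 — multiplying by 3 each time.
Position 20 falls in track B as its term 7, giving 137.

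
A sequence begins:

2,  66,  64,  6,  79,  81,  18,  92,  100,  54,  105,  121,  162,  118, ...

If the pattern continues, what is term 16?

Split by position mod 3: positions 1, 4, 7, … form one track, and each other residue class forms its own.
Stream A: 2, 6, 18, 54, 162. Geometric, ×3 each step.
Stream B: 66, 79, 92, 105, 118. Arithmetic, step +13.
Stream C: 64, 81, 100, 121. The squares 8², 9², 10², ….
Position 16 → stream A, term 6 = 486.

486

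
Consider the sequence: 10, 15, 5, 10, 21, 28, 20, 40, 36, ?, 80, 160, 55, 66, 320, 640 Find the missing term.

Positions follow the repeating pattern AABB; grouping by letter gives 2 tracks.
Stream A is 10, 15, 21, 28, 36, ?, 55, 66, which is the triangular numbers T_4, T_5, ….
Stream B is 5, 10, 20, 40, 80, 160, 320, 640, which is a geometric progression (common ratio 2).
Stream A's pattern makes the blank 45.

45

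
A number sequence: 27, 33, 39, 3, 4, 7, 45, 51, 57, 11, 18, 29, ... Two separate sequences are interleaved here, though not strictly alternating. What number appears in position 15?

75

Positions follow the repeating pattern AAABBB; grouping by letter gives 2 tracks.
Stream A: 27, 33, 39, 45, 51, 57. Linear: a_n = 21 + 6·n.
Stream B: 3, 4, 7, 11, 18, 29. Each term equals the sum of the previous two.
Term 15 comes from stream A (its 9th entry): 75.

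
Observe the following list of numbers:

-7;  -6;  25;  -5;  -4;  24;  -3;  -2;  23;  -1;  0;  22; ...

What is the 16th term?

3

Reading positions in blocks of 3 reveals the pattern AAB — 2 tracks woven together.
Stream A is -7, -6, -5, -4, -3, -2, -1, 0, which is linear: a_n = -8 + n.
Stream B is 25, 24, 23, 22, which is arithmetic with common difference −1.
Position 16 falls in stream A as its term 11, giving 3.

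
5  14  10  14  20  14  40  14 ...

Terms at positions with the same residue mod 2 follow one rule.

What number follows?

80

Positions 1, 3, 5, … form one subsequence and positions 2, 4, 6, … form another.
Track A: 5, 10, 20, 40 — geometric with ratio 2.
Track B: 14, 14, 14, 14 — constant 14.
Position 9 → track A, term 5 = 80.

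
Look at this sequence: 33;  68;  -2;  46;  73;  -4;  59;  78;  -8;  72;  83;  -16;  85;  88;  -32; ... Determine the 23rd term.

103

Read the sequence 3 terms at a time; column i is its own pattern.
Track A: 33, 46, 59, 72, 85 (arithmetic, step +13).
Track B: 68, 73, 78, 83, 88 (linear: a_n = 63 + 5·n).
Track C: -2, -4, -8, -16, -32 (multiplying by 2 each time).
Term 23 comes from track B (its 8th entry): 103.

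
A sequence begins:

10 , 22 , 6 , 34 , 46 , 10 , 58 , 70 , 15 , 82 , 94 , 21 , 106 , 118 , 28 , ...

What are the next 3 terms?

130, 142, 36

Positions follow the repeating pattern AAB; grouping by letter gives 2 tracks.
Stream A: 10, 22, 34, 46, 58, 70, 82, 94, 106, 118 — adding 12 each time.
Stream B: 6, 10, 15, 21, 28 — triangular numbers starting at T_3.
Position 16 → stream A, term 11 = 130.
Position 17 → stream A, term 12 = 142.
The 18th slot belongs to stream B; its 6th term is 36.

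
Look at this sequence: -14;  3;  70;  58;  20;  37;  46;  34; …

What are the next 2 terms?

54, 71

Positions follow the repeating pattern AABB; grouping by letter gives 2 tracks.
Track A: -14, 3, 20, 37 — arithmetic, step +17.
Track B: 70, 58, 46, 34 — arithmetic, step −12.
Position 9 falls in track A as its term 5, giving 54.
Position 10 falls in track A as its term 6, giving 71.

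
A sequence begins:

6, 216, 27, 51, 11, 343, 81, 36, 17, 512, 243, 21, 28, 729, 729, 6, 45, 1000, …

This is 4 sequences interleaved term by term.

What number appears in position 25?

Taking every 4th term gives 4 separate tracks.
Track A: 6, 11, 17, 28, 45 (each term equals the sum of the previous two).
Track B: 216, 343, 512, 729, 1000 (the cubes 6³, 7³, 8³, …).
Track C: 27, 81, 243, 729 (powers of 3).
Track D: 51, 36, 21, 6 (arithmetic with common difference −15).
The 25th slot belongs to track A; its 7th term is 118.

118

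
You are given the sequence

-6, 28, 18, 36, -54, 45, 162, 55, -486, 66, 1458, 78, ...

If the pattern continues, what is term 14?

91

The terms cycle through 2 interleaved subsequences.
Stream A = -6, 18, -54, 162, -486, 1458: a geometric progression (common ratio -3).
Stream B = 28, 36, 45, 55, 66, 78: the triangular numbers T_7, T_8, ….
The 14th slot belongs to stream B; its 7th term is 91.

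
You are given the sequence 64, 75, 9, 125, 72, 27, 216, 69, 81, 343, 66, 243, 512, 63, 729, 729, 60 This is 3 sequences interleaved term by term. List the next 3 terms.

2187, 1000, 57

The terms cycle through 3 interleaved subsequences.
Stream A is 64, 125, 216, 343, 512, 729, which is perfect cubes starting at 4³.
Stream B is 75, 72, 69, 66, 63, 60, which is subtracting 3 each time.
Stream C is 9, 27, 81, 243, 729, which is successive powers of 3.
The 18th slot belongs to stream C; its 6th term is 2187.
Position 19 falls in stream A as its term 7, giving 1000.
Position 20 → stream B, term 7 = 57.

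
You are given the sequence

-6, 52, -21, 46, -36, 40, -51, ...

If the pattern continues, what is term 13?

-96

Positions 1, 3, 5, … form one subsequence and positions 2, 4, 6, … form another.
Stream A is -6, -21, -36, -51, which is subtracting 15 each time.
Stream B is 52, 46, 40, which is arithmetic with common difference −6.
Position 13 → stream A, term 7 = -96.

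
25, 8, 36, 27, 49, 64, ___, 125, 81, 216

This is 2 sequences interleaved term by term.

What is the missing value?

The terms cycle through 2 interleaved subsequences.
Track A is 25, 36, 49, ?, 81, which is perfect squares starting at 5².
Track B is 8, 27, 64, 125, 216, which is consecutive cubes n³ from n = 2.
The gap is track A's term 4; the rule gives 64.

64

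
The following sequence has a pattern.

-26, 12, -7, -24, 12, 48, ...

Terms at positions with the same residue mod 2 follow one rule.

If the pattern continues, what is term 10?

192

Split by position mod 2 into 2 tracks.
Track A is -26, -7, 12, which is arithmetic with common difference +19.
Track B is 12, -24, 48, which is geometric, ×-2 each step.
Position 10 falls in track B as its term 5, giving 192.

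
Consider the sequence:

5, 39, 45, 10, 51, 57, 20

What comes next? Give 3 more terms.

Reading positions in blocks of 3 reveals the pattern ABB — 2 tracks woven together.
Subsequence A: 5, 10, 20 (multiplying by 2 each time).
Subsequence B: 39, 45, 51, 57 (adding 6 each time).
Term 8 comes from subsequence B (its 5th entry): 63.
Term 9 comes from subsequence B (its 6th entry): 69.
The 10th slot belongs to subsequence A; its 4th term is 40.

63, 69, 40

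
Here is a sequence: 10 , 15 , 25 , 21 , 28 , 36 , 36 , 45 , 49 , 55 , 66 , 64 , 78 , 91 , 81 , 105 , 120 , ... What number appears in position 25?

210

The slot pattern repeats as AAB (period 3), so there are 2 interleaved tracks.
Subsequence A is 10, 15, 21, 28, 36, 45, 55, 66, 78, 91, 105, 120, which is triangular numbers starting at T_4.
Subsequence B is 25, 36, 49, 64, 81, which is the squares 5², 6², 7², ….
Position 25 falls in subsequence A as its term 17, giving 210.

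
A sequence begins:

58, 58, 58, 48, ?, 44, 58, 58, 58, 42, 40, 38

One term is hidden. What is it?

Positions follow the repeating pattern AAABBB; grouping by letter gives 2 tracks.
Subsequence A: 58, 58, 58, 58, 58, 58 — always 58.
Subsequence B: 48, ?, 44, 42, 40, 38 — subtracting 2 each time.
The gap is subsequence B's term 2; the rule gives 46.

46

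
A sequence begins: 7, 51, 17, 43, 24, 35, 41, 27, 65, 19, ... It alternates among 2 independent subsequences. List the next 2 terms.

Odd-indexed and even-indexed terms follow separate rules.
Track A is 7, 17, 24, 41, 65, which is each term equals the sum of the previous two.
Track B is 51, 43, 35, 27, 19, which is linear: a_n = 59 − 8·n.
Position 11 falls in track A as its term 6, giving 106.
Position 12 falls in track B as its term 6, giving 11.

106, 11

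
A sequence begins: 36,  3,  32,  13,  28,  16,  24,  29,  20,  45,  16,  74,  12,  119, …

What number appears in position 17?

4

The terms cycle through 2 interleaved subsequences.
Stream A = 36, 32, 28, 24, 20, 16, 12: subtracting 4 each time.
Stream B = 3, 13, 16, 29, 45, 74, 119: each term equals the sum of the previous two.
Position 17 → stream A, term 9 = 4.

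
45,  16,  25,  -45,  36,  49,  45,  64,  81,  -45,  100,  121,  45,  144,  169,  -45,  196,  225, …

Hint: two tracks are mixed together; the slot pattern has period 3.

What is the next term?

45

The slot pattern repeats as ABB (period 3), so there are 2 interleaved tracks.
Track A = 45, -45, 45, -45, 45, -45: the oscillation 45·(−1)^(n+1).
Track B = 16, 25, 36, 49, 64, 81, 100, 121, 144, 169, 196, 225: consecutive squares n² from n = 4.
Term 19 comes from track A (its 7th entry): 45.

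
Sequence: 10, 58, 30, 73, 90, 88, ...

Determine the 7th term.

270

Positions 1, 3, 5, … form one subsequence and positions 2, 4, 6, … form another.
Subsequence A = 10, 30, 90: multiplying by 3 each time.
Subsequence B = 58, 73, 88: linear: a_n = 43 + 15·n.
Position 7 falls in subsequence A as its term 4, giving 270.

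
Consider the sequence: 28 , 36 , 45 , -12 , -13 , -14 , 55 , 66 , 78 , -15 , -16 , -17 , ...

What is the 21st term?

171

Reading positions in blocks of 6 reveals the pattern AAABBB — 2 tracks woven together.
Stream A: 28, 36, 45, 55, 66, 78 — the triangular numbers T_7, T_8, ….
Stream B: -12, -13, -14, -15, -16, -17 — arithmetic, step −1.
Position 21 falls in stream A as its term 12, giving 171.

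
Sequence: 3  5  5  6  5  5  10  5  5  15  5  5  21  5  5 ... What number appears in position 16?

28

Reading positions in blocks of 3 reveals the pattern ABB — 2 tracks woven together.
Stream A is 3, 6, 10, 15, 21, which is triangular numbers n(n+1)/2 for n = 2, 3, ….
Stream B is 5, 5, 5, 5, 5, 5, 5, 5, 5, 5, which is always 5.
Position 16 falls in stream A as its term 6, giving 28.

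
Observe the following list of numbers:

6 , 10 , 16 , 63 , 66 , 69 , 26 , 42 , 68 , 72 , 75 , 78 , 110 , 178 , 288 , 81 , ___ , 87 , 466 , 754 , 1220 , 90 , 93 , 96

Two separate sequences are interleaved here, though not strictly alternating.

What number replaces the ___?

84

Positions follow the repeating pattern AAABBB; grouping by letter gives 2 tracks.
Track A: 6, 10, 16, 26, 42, 68, 110, 178, 288, 466, 754, 1220 (each term equals the sum of the previous two).
Track B: 63, 66, 69, 72, 75, 78, 81, ?, 87, 90, 93, 96 (adding 3 each time).
Filling track B at index 8 by its rule yields 84.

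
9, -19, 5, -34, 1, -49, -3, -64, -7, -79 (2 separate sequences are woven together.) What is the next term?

-11

Odd-indexed and even-indexed terms follow separate rules.
Stream A = 9, 5, 1, -3, -7: subtracting 4 each time.
Stream B = -19, -34, -49, -64, -79: arithmetic with common difference −15.
The 11th slot belongs to stream A; its 6th term is -11.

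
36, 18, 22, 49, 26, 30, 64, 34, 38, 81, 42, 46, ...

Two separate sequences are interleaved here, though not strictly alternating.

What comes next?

Positions follow the repeating pattern ABB; grouping by letter gives 2 tracks.
Track A = 36, 49, 64, 81: consecutive squares n² from n = 6.
Track B = 18, 22, 26, 30, 34, 38, 42, 46: arithmetic, step +4.
The 13th slot belongs to track A; its 5th term is 100.

100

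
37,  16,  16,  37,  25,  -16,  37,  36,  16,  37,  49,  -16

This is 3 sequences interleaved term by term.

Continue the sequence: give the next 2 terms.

Read the sequence 3 terms at a time; column i is its own pattern.
Track A: 37, 37, 37, 37 — always 37.
Track B: 16, 25, 36, 49 — the squares 4², 5², 6², ….
Track C: 16, -16, 16, -16 — the oscillation 16·(−1)^(n+1).
Position 13 falls in track A as its term 5, giving 37.
Position 14 → track B, term 5 = 64.

37, 64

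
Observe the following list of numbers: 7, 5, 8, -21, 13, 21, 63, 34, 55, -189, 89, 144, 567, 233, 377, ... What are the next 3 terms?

Reading positions in blocks of 3 reveals the pattern ABB — 2 tracks woven together.
Subsequence A: 7, -21, 63, -189, 567 — geometric with ratio -3.
Subsequence B: 5, 8, 13, 21, 34, 55, 89, 144, 233, 377 — Fibonacci-style (each term is the sum of the two before it).
Term 16 comes from subsequence A (its 6th entry): -1701.
Position 17 → subsequence B, term 11 = 610.
Position 18 → subsequence B, term 12 = 987.

-1701, 610, 987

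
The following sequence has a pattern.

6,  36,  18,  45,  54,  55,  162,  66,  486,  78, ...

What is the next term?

Positions 1, 3, 5, … form one subsequence and positions 2, 4, 6, … form another.
Subsequence A: 6, 18, 54, 162, 486 (multiplying by 3 each time).
Subsequence B: 36, 45, 55, 66, 78 (triangular numbers starting at T_8).
Term 11 comes from subsequence A (its 6th entry): 1458.

1458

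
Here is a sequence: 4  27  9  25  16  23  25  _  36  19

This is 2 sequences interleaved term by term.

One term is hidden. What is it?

Odd-indexed and even-indexed terms follow separate rules.
Stream A is 4, 9, 16, 25, 36, which is consecutive squares n² from n = 2.
Stream B is 27, 25, 23, ?, 19, which is subtracting 2 each time.
The gap is stream B's term 4; the rule gives 21.

21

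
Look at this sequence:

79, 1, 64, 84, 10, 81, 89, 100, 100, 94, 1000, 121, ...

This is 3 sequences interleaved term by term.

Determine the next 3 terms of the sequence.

99, 10000, 144

Split by position mod 3 into 3 tracks.
Stream A: 79, 84, 89, 94 — arithmetic, step +5.
Stream B: 1, 10, 100, 1000 — powers 10^0, 10^1, 10^2, ….
Stream C: 64, 81, 100, 121 — the squares 8², 9², 10², ….
Position 13 → stream A, term 5 = 99.
Position 14 falls in stream B as its term 5, giving 10000.
Position 15 falls in stream C as its term 5, giving 144.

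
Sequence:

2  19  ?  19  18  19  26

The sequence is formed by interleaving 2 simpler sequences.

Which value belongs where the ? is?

10

Taking every 2nd term gives 2 separate tracks.
Track A is 2, ?, 18, 26, which is linear: a_n = -6 + 8·n.
Track B is 19, 19, 19, which is constant 19.
Track A's pattern makes the blank 10.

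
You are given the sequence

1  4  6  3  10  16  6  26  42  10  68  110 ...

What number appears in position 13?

The slot pattern repeats as ABB (period 3), so there are 2 interleaved tracks.
Track A: 1, 3, 6, 10 (triangular numbers starting at T_1).
Track B: 4, 6, 10, 16, 26, 42, 68, 110 (Fibonacci-style (each term is the sum of the two before it)).
Position 13 → track A, term 5 = 15.

15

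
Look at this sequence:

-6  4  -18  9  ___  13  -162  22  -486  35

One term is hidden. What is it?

The terms cycle through 2 interleaved subsequences.
Stream A is -6, -18, ?, -162, -486, which is geometric, ×3 each step.
Stream B is 4, 9, 13, 22, 35, which is Fibonacci-style (each term is the sum of the two before it).
Stream A's pattern makes the blank -54.

-54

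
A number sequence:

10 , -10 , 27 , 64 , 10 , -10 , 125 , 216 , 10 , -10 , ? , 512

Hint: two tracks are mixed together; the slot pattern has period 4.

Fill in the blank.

343

Reading positions in blocks of 4 reveals the pattern AABB — 2 tracks woven together.
Track A: 10, -10, 10, -10, 10, -10 (oscillating between 10 and -10).
Track B: 27, 64, 125, 216, ?, 512 (the cubes 3³, 4³, 5³, …).
So the missing entry in track B is 343.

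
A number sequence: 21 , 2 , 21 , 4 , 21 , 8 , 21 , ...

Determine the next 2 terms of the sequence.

Odd-indexed and even-indexed terms follow separate rules.
Track A is 21, 21, 21, 21, which is always 21.
Track B is 2, 4, 8, which is powers of 2.
Term 8 comes from track B (its 4th entry): 16.
Term 9 comes from track A (its 5th entry): 21.

16, 21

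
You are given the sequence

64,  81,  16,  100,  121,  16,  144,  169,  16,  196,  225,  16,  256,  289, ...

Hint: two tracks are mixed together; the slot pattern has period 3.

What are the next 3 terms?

16, 324, 361

Reading positions in blocks of 3 reveals the pattern AAB — 2 tracks woven together.
Track A: 64, 81, 100, 121, 144, 169, 196, 225, 256, 289. Perfect squares starting at 8².
Track B: 16, 16, 16, 16. Always 16.
The 15th slot belongs to track B; its 5th term is 16.
Term 16 comes from track A (its 11th entry): 324.
Position 17 → track A, term 12 = 361.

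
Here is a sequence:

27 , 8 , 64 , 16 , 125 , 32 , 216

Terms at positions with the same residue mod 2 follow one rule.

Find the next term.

64

Taking every 2nd term gives 2 separate tracks.
Track A: 27, 64, 125, 216 — the cubes 3³, 4³, 5³, ….
Track B: 8, 16, 32 — powers of 2.
Position 8 falls in track B as its term 4, giving 64.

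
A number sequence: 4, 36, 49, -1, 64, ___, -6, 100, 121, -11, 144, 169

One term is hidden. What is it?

81

Reading positions in blocks of 3 reveals the pattern ABB — 2 tracks woven together.
Stream A: 4, -1, -6, -11 (arithmetic with common difference −5).
Stream B: 36, 49, 64, ?, 100, 121, 144, 169 (the squares 6², 7², 8², …).
Filling stream B at index 4 by its rule yields 81.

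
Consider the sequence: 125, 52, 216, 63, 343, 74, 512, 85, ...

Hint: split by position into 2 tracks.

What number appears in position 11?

1000

Taking every 2nd term gives 2 separate tracks.
Track A: 125, 216, 343, 512 (the cubes 5³, 6³, 7³, …).
Track B: 52, 63, 74, 85 (arithmetic, step +11).
Position 11 → track A, term 6 = 1000.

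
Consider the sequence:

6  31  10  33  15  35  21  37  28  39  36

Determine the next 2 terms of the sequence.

The terms cycle through 2 interleaved subsequences.
Subsequence A: 6, 10, 15, 21, 28, 36. Triangular numbers n(n+1)/2 for n = 3, 4, ….
Subsequence B: 31, 33, 35, 37, 39. Adding 2 each time.
Position 12 falls in subsequence B as its term 6, giving 41.
The 13th slot belongs to subsequence A; its 7th term is 45.

41, 45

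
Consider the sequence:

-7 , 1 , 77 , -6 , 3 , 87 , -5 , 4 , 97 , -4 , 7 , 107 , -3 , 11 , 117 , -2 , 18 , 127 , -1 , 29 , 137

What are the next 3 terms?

0, 47, 147

Taking every 3rd term gives 3 separate tracks.
Subsequence A: -7, -6, -5, -4, -3, -2, -1. Linear: a_n = -8 + n.
Subsequence B: 1, 3, 4, 7, 11, 18, 29. Fibonacci-style (each term is the sum of the two before it).
Subsequence C: 77, 87, 97, 107, 117, 127, 137. Adding 10 each time.
Position 22 falls in subsequence A as its term 8, giving 0.
The 23rd slot belongs to subsequence B; its 8th term is 47.
Term 24 comes from subsequence C (its 8th entry): 147.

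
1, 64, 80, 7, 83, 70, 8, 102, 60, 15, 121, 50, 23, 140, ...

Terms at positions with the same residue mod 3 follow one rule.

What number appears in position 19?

Split by position mod 3 into 3 tracks.
Track A: 1, 7, 8, 15, 23 — a Fibonacci-like recurrence a_n = a_{n-1} + a_{n-2}.
Track B: 64, 83, 102, 121, 140 — linear: a_n = 45 + 19·n.
Track C: 80, 70, 60, 50 — arithmetic with common difference −10.
Position 19 falls in track A as its term 7, giving 61.

61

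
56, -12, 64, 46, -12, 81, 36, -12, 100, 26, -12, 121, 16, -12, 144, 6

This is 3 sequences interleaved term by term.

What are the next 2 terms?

-12, 169

Split by position mod 3 into 3 tracks.
Track A: 56, 46, 36, 26, 16, 6. Arithmetic, step −10.
Track B: -12, -12, -12, -12, -12. Always -12.
Track C: 64, 81, 100, 121, 144. The squares 8², 9², 10², ….
Position 17 → track B, term 6 = -12.
Position 18 → track C, term 6 = 169.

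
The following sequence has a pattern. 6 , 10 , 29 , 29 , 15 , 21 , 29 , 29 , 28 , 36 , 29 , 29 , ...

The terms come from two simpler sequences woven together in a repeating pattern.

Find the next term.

Positions follow the repeating pattern AABB; grouping by letter gives 2 tracks.
Subsequence A: 6, 10, 15, 21, 28, 36 (triangular numbers starting at T_3).
Subsequence B: 29, 29, 29, 29, 29, 29 (constant 29).
Position 13 falls in subsequence A as its term 7, giving 45.

45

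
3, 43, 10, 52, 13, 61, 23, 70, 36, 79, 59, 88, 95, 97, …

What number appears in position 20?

Positions 1, 3, 5, … form one subsequence and positions 2, 4, 6, … form another.
Subsequence A: 3, 10, 13, 23, 36, 59, 95. Each term equals the sum of the previous two.
Subsequence B: 43, 52, 61, 70, 79, 88, 97. Arithmetic with common difference +9.
The 20th slot belongs to subsequence B; its 10th term is 124.

124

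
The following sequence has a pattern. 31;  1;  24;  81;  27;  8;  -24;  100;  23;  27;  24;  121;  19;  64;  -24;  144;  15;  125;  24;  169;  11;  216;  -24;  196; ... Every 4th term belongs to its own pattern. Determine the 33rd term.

Read the sequence 4 terms at a time; column i is its own pattern.
Stream A: 31, 27, 23, 19, 15, 11 — arithmetic with common difference −4.
Stream B: 1, 8, 27, 64, 125, 216 — the cubes 1³, 2³, 3³, ….
Stream C: 24, -24, 24, -24, 24, -24 — oscillating between 24 and -24.
Stream D: 81, 100, 121, 144, 169, 196 — perfect squares starting at 9².
Position 33 → stream A, term 9 = -1.

-1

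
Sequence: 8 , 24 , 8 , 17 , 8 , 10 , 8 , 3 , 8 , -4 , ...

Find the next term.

8

The terms cycle through 2 interleaved subsequences.
Stream A: 8, 8, 8, 8, 8 (constant 8).
Stream B: 24, 17, 10, 3, -4 (arithmetic, step −7).
The 11th slot belongs to stream A; its 6th term is 8.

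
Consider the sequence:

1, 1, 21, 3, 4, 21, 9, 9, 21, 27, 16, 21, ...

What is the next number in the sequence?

81

Split by position mod 3: positions 1, 4, 7, … form one track, and each other residue class forms its own.
Stream A: 1, 3, 9, 27. Powers of 3.
Stream B: 1, 4, 9, 16. Consecutive squares n² from n = 1.
Stream C: 21, 21, 21, 21. Constant 21.
The 13th slot belongs to stream A; its 5th term is 81.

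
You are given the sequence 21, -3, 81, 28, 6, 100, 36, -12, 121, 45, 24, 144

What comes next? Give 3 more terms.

The terms cycle through 3 interleaved subsequences.
Track A: 21, 28, 36, 45. Triangular numbers n(n+1)/2 for n = 6, 7, ….
Track B: -3, 6, -12, 24. Multiplying by -2 each time.
Track C: 81, 100, 121, 144. Consecutive squares n² from n = 9.
Position 13 → track A, term 5 = 55.
Position 14 → track B, term 5 = -48.
Position 15 falls in track C as its term 5, giving 169.

55, -48, 169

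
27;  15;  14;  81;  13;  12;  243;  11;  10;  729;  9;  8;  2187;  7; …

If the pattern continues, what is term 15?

Reading positions in blocks of 3 reveals the pattern ABB — 2 tracks woven together.
Stream A: 27, 81, 243, 729, 2187. Powers 3^3, 3^4, 3^5, ….
Stream B: 15, 14, 13, 12, 11, 10, 9, 8, 7. Subtracting 1 each time.
Position 15 → stream B, term 10 = 6.

6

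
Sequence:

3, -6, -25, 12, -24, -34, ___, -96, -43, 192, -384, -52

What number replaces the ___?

The slot pattern repeats as AAB (period 3), so there are 2 interleaved tracks.
Track A = 3, -6, 12, -24, ?, -96, 192, -384: geometric with ratio -2.
Track B = -25, -34, -43, -52: linear: a_n = -16 − 9·n.
Filling track A at index 5 by its rule yields 48.

48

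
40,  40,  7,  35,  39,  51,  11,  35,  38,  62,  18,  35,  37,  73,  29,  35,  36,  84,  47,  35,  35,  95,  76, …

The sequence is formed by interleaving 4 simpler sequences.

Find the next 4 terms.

35, 34, 106, 123

Read the sequence 4 terms at a time; column i is its own pattern.
Track A: 40, 39, 38, 37, 36, 35 (linear: a_n = 41 − n).
Track B: 40, 51, 62, 73, 84, 95 (linear: a_n = 29 + 11·n).
Track C: 7, 11, 18, 29, 47, 76 (Fibonacci-style (each term is the sum of the two before it)).
Track D: 35, 35, 35, 35, 35 (always 35).
Position 24 falls in track D as its term 6, giving 35.
Position 25 falls in track A as its term 7, giving 34.
Term 26 comes from track B (its 7th entry): 106.
The 27th slot belongs to track C; its 7th term is 123.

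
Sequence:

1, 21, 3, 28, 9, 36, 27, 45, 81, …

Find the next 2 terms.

Split by position mod 2 into 2 tracks.
Track A is 1, 3, 9, 27, 81, which is powers 3^0, 3^1, 3^2, ….
Track B is 21, 28, 36, 45, which is triangular numbers n(n+1)/2 for n = 6, 7, ….
Term 10 comes from track B (its 5th entry): 55.
Position 11 falls in track A as its term 6, giving 243.

55, 243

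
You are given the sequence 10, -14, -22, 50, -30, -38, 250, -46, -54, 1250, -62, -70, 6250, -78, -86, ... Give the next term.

Positions follow the repeating pattern ABB; grouping by letter gives 2 tracks.
Track A: 10, 50, 250, 1250, 6250 (a geometric progression (common ratio 5)).
Track B: -14, -22, -30, -38, -46, -54, -62, -70, -78, -86 (arithmetic with common difference −8).
Position 16 → track A, term 6 = 31250.

31250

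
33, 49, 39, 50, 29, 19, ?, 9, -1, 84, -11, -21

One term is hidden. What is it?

Positions follow the repeating pattern ABB; grouping by letter gives 2 tracks.
Stream A: 33, 50, ?, 84. Arithmetic with common difference +17.
Stream B: 49, 39, 29, 19, 9, -1, -11, -21. Linear: a_n = 59 − 10·n.
So the missing entry in stream A is 67.

67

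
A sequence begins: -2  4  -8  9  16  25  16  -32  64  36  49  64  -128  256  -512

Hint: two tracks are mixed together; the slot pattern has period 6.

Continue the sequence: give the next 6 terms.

81, 100, 121, 1024, -2048, 4096

The slot pattern repeats as AAABBB (period 6), so there are 2 interleaved tracks.
Subsequence A = -2, 4, -8, 16, -32, 64, -128, 256, -512: geometric, ×-2 each step.
Subsequence B = 9, 16, 25, 36, 49, 64: the squares 3², 4², 5², ….
Position 16 → subsequence B, term 7 = 81.
The 17th slot belongs to subsequence B; its 8th term is 100.
Position 18 → subsequence B, term 9 = 121.
Position 19 → subsequence A, term 10 = 1024.
Position 20 falls in subsequence A as its term 11, giving -2048.
Position 21 falls in subsequence A as its term 12, giving 4096.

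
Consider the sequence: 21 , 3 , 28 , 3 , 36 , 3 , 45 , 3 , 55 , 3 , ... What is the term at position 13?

78

Positions 1, 3, 5, … form one subsequence and positions 2, 4, 6, … form another.
Subsequence A: 21, 28, 36, 45, 55 (triangular numbers n(n+1)/2 for n = 6, 7, …).
Subsequence B: 3, 3, 3, 3, 3 (always 3).
Position 13 → subsequence A, term 7 = 78.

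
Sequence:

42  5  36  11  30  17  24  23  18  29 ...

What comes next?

Taking every 2nd term gives 2 separate tracks.
Track A: 42, 36, 30, 24, 18 (arithmetic, step −6).
Track B: 5, 11, 17, 23, 29 (arithmetic with common difference +6).
Position 11 → track A, term 6 = 12.

12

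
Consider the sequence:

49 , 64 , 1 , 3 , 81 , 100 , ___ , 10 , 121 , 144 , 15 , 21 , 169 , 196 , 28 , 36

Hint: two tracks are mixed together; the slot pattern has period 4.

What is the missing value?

6

Reading positions in blocks of 4 reveals the pattern AABB — 2 tracks woven together.
Track A: 49, 64, 81, 100, 121, 144, 169, 196 — consecutive squares n² from n = 7.
Track B: 1, 3, ?, 10, 15, 21, 28, 36 — triangular numbers n(n+1)/2 for n = 1, 2, ….
Filling track B at index 3 by its rule yields 6.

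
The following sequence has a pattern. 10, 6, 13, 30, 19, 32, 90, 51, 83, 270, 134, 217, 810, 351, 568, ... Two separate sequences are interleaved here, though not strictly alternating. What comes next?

2430

Reading positions in blocks of 3 reveals the pattern ABB — 2 tracks woven together.
Track A: 10, 30, 90, 270, 810 (geometric with ratio 3).
Track B: 6, 13, 19, 32, 51, 83, 134, 217, 351, 568 (each term equals the sum of the previous two).
Position 16 falls in track A as its term 6, giving 2430.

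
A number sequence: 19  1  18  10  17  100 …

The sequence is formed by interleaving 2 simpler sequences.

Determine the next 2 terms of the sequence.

16, 1000

Positions 1, 3, 5, … form one subsequence and positions 2, 4, 6, … form another.
Track A: 19, 18, 17. Subtracting 1 each time.
Track B: 1, 10, 100. Successive powers of 10.
Position 7 falls in track A as its term 4, giving 16.
Term 8 comes from track B (its 4th entry): 1000.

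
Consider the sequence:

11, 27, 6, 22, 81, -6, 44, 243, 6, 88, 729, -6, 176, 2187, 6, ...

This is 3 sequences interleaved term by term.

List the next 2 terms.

Split by position mod 3: positions 1, 4, 7, … form one track, and each other residue class forms its own.
Subsequence A: 11, 22, 44, 88, 176 (a geometric progression (common ratio 2)).
Subsequence B: 27, 81, 243, 729, 2187 (successive powers of 3).
Subsequence C: 6, -6, 6, -6, 6 (oscillating between 6 and -6).
The 16th slot belongs to subsequence A; its 6th term is 352.
Term 17 comes from subsequence B (its 6th entry): 6561.

352, 6561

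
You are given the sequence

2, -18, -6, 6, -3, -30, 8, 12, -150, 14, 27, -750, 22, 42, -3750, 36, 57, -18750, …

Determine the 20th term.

Taking every 3rd term gives 3 separate tracks.
Track A = 2, 6, 8, 14, 22, 36: Fibonacci-style (each term is the sum of the two before it).
Track B = -18, -3, 12, 27, 42, 57: linear: a_n = -33 + 15·n.
Track C = -6, -30, -150, -750, -3750, -18750: geometric with ratio 5.
Term 20 comes from track B (its 7th entry): 72.

72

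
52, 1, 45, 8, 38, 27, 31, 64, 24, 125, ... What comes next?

17

Positions 1, 3, 5, … form one subsequence and positions 2, 4, 6, … form another.
Track A: 52, 45, 38, 31, 24. Arithmetic, step −7.
Track B: 1, 8, 27, 64, 125. The cubes 1³, 2³, 3³, ….
Term 11 comes from track A (its 6th entry): 17.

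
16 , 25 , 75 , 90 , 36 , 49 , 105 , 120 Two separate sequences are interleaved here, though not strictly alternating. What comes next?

The slot pattern repeats as AABB (period 4), so there are 2 interleaved tracks.
Track A: 16, 25, 36, 49 (the squares 4², 5², 6², …).
Track B: 75, 90, 105, 120 (arithmetic with common difference +15).
Term 9 comes from track A (its 5th entry): 64.

64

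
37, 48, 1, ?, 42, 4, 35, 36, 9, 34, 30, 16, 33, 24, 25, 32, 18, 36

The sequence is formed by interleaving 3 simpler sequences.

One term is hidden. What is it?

36

Split by position mod 3: positions 1, 4, 7, … form one track, and each other residue class forms its own.
Stream A: 37, ?, 35, 34, 33, 32. Subtracting 1 each time.
Stream B: 48, 42, 36, 30, 24, 18. Arithmetic with common difference −6.
Stream C: 1, 4, 9, 16, 25, 36. The squares 1², 2², 3², ….
Filling stream A at index 2 by its rule yields 36.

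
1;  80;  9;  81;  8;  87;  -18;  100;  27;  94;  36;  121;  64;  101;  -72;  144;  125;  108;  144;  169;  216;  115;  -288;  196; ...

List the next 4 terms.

343, 122, 576, 225

Split by position mod 4 into 4 tracks.
Track A: 1, 8, 27, 64, 125, 216 — perfect cubes starting at 1³.
Track B: 80, 87, 94, 101, 108, 115 — adding 7 each time.
Track C: 9, -18, 36, -72, 144, -288 — a geometric progression (common ratio -2).
Track D: 81, 100, 121, 144, 169, 196 — perfect squares starting at 9².
The 25th slot belongs to track A; its 7th term is 343.
Term 26 comes from track B (its 7th entry): 122.
The 27th slot belongs to track C; its 7th term is 576.
The 28th slot belongs to track D; its 7th term is 225.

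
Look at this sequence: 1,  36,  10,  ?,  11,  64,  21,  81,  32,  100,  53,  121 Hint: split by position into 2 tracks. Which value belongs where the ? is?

Taking every 2nd term gives 2 separate tracks.
Subsequence A: 1, 10, 11, 21, 32, 53. Fibonacci-style (each term is the sum of the two before it).
Subsequence B: 36, ?, 64, 81, 100, 121. The squares 6², 7², 8², ….
The gap is subsequence B's term 2; the rule gives 49.

49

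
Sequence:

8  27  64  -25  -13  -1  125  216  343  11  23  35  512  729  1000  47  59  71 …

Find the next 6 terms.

1331, 1728, 2197, 83, 95, 107

Positions follow the repeating pattern AAABBB; grouping by letter gives 2 tracks.
Track A is 8, 27, 64, 125, 216, 343, 512, 729, 1000, which is perfect cubes starting at 2³.
Track B is -25, -13, -1, 11, 23, 35, 47, 59, 71, which is linear: a_n = -37 + 12·n.
Position 19 falls in track A as its term 10, giving 1331.
Term 20 comes from track A (its 11th entry): 1728.
Position 21 → track A, term 12 = 2197.
The 22nd slot belongs to track B; its 10th term is 83.
Term 23 comes from track B (its 11th entry): 95.
Position 24 falls in track B as its term 12, giving 107.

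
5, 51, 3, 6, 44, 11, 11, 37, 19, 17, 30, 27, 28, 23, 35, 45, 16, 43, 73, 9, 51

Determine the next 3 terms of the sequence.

Split by position mod 3 into 3 tracks.
Track A: 5, 6, 11, 17, 28, 45, 73. Fibonacci-style (each term is the sum of the two before it).
Track B: 51, 44, 37, 30, 23, 16, 9. Linear: a_n = 58 − 7·n.
Track C: 3, 11, 19, 27, 35, 43, 51. Arithmetic with common difference +8.
Position 22 falls in track A as its term 8, giving 118.
Position 23 → track B, term 8 = 2.
Position 24 falls in track C as its term 8, giving 59.

118, 2, 59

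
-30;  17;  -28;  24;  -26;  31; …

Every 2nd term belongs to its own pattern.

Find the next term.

Odd-indexed and even-indexed terms follow separate rules.
Track A: -30, -28, -26 (adding 2 each time).
Track B: 17, 24, 31 (adding 7 each time).
Term 7 comes from track A (its 4th entry): -24.

-24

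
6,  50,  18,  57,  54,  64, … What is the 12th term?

Split by position mod 2 into 2 tracks.
Subsequence A is 6, 18, 54, which is geometric with ratio 3.
Subsequence B is 50, 57, 64, which is adding 7 each time.
Position 12 falls in subsequence B as its term 6, giving 85.

85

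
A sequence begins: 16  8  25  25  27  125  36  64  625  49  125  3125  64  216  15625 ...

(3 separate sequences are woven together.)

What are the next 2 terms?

Split by position mod 3: positions 1, 4, 7, … form one track, and each other residue class forms its own.
Track A: 16, 25, 36, 49, 64. Perfect squares starting at 4².
Track B: 8, 27, 64, 125, 216. The cubes 2³, 3³, 4³, ….
Track C: 25, 125, 625, 3125, 15625. Successive powers of 5.
Term 16 comes from track A (its 6th entry): 81.
Position 17 falls in track B as its term 6, giving 343.

81, 343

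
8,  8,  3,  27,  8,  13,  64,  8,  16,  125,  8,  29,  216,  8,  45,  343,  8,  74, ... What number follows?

512

Read the sequence 3 terms at a time; column i is its own pattern.
Track A is 8, 27, 64, 125, 216, 343, which is consecutive cubes n³ from n = 2.
Track B is 8, 8, 8, 8, 8, 8, which is always 8.
Track C is 3, 13, 16, 29, 45, 74, which is Fibonacci-style (each term is the sum of the two before it).
Term 19 comes from track A (its 7th entry): 512.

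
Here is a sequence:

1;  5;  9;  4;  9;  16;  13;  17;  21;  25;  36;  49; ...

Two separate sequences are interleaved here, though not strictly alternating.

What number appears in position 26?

53

Positions follow the repeating pattern AAABBB; grouping by letter gives 2 tracks.
Track A is 1, 5, 9, 13, 17, 21, which is arithmetic, step +4.
Track B is 4, 9, 16, 25, 36, 49, which is the squares 2², 3², 4², ….
The 26th slot belongs to track A; its 14th term is 53.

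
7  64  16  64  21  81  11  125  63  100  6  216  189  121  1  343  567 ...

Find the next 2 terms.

Taking every 4th term gives 4 separate tracks.
Subsequence A: 7, 21, 63, 189, 567 — multiplying by 3 each time.
Subsequence B: 64, 81, 100, 121 — perfect squares starting at 8².
Subsequence C: 16, 11, 6, 1 — subtracting 5 each time.
Subsequence D: 64, 125, 216, 343 — the cubes 4³, 5³, 6³, ….
The 18th slot belongs to subsequence B; its 5th term is 144.
The 19th slot belongs to subsequence C; its 5th term is -4.

144, -4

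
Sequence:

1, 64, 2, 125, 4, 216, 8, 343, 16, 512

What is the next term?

32

Positions 1, 3, 5, … form one subsequence and positions 2, 4, 6, … form another.
Track A is 1, 2, 4, 8, 16, which is powers 2^0, 2^1, 2^2, ….
Track B is 64, 125, 216, 343, 512, which is perfect cubes starting at 4³.
Term 11 comes from track A (its 6th entry): 32.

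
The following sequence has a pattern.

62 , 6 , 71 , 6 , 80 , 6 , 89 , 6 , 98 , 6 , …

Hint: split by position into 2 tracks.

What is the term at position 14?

Taking every 2nd term gives 2 separate tracks.
Track A: 62, 71, 80, 89, 98. Linear: a_n = 53 + 9·n.
Track B: 6, 6, 6, 6, 6. Constant 6.
Position 14 falls in track B as its term 7, giving 6.

6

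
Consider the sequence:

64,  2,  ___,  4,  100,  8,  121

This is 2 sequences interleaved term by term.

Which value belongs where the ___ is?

81

Odd-indexed and even-indexed terms follow separate rules.
Subsequence A = 64, ?, 100, 121: the squares 8², 9², 10², ….
Subsequence B = 2, 4, 8: powers of 2.
Filling subsequence A at index 2 by its rule yields 81.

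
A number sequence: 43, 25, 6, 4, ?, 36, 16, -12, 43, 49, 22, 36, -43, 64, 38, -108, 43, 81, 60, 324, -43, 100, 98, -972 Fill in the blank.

-43

Read the sequence 4 terms at a time; column i is its own pattern.
Stream A: 43, ?, 43, -43, 43, -43 — alternating ±43.
Stream B: 25, 36, 49, 64, 81, 100 — consecutive squares n² from n = 5.
Stream C: 6, 16, 22, 38, 60, 98 — Fibonacci-style (each term is the sum of the two before it).
Stream D: 4, -12, 36, -108, 324, -972 — a geometric progression (common ratio -3).
The gap is stream A's term 2; the rule gives -43.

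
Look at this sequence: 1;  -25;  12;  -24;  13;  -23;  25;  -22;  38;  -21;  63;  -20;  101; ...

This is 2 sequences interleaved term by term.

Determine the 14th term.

-19

Odd-indexed and even-indexed terms follow separate rules.
Track A: 1, 12, 13, 25, 38, 63, 101 (Fibonacci-style (each term is the sum of the two before it)).
Track B: -25, -24, -23, -22, -21, -20 (linear: a_n = -26 + n).
The 14th slot belongs to track B; its 7th term is -19.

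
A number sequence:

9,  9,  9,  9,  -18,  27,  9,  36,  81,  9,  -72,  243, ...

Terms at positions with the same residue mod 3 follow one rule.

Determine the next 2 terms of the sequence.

Taking every 3rd term gives 3 separate tracks.
Track A is 9, 9, 9, 9, which is always 9.
Track B is 9, -18, 36, -72, which is multiplying by -2 each time.
Track C is 9, 27, 81, 243, which is successive powers of 3.
Position 13 falls in track A as its term 5, giving 9.
The 14th slot belongs to track B; its 5th term is 144.

9, 144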